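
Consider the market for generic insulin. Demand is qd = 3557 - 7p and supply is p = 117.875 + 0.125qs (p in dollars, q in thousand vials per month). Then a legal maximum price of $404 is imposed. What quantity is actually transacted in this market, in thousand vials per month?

Rearranging supply gives qs = 8p - 943. Setting quantity demanded equal to quantity supplied, 3557 - 7p = 8p - 943, gives p* = 300 and q* = 1457.
The ceiling of 404 is above the equilibrium price 300, so it is not binding; the market clears at p* = 300, q* = 1457.

1457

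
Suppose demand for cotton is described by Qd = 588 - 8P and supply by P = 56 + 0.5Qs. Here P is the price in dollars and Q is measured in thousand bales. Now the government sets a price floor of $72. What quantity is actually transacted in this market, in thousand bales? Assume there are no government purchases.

Rearranging supply gives Qs = 2P - 112. Without the control the market clears where 588 - 8P = 2P - 112, i.e. P* = 70 and Q* = 28.
Because the floor (72) lies above the market-clearing price, it is binding.
At P = 72: Qd = 588 - 8·72 = 12 and Qs = 2·72 - 112 = 32.
The quantity actually transacted is the short side, demand: 12.

12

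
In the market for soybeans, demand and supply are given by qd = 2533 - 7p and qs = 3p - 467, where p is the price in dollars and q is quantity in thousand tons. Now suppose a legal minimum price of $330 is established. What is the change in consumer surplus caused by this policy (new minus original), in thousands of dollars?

Setting quantity demanded equal to quantity supplied, 2533 - 7p = 3p - 467, gives p* = 300 and q* = 433.
Because the floor (330) lies above the market-clearing price, it is binding.
At p = 330: qd = 2533 - 7·330 = 223 and qs = 3·330 - 467 = 523.
Consumer surplus without the control is ½ · (2533/7 - 300) · 433 = 187489/14.
With the floor, consumers buy 223 units at 330, so CS = ½ · (2533/7 - 330) · 223 = 49729/14.
Change in consumer surplus = 49729/14 - 187489/14 = -9840.

-9840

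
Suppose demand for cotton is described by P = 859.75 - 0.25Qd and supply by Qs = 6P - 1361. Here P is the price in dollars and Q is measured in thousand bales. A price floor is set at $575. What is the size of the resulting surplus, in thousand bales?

Rearranging demand gives Qd = 3439 - 4P. In a free market, 3439 - 4P = 6P - 1361 gives the equilibrium P* = 480, Q* = 1519.
Since 575 > 480, the floor is binding.
At P = 575: Qd = 3439 - 4·575 = 1139 and Qs = 6·575 - 1361 = 2089.
Surplus = Qs - Qd = 2089 - 1139 = 950.

950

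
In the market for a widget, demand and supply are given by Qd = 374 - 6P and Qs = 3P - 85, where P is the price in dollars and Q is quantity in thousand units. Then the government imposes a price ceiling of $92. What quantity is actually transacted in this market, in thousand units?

68

Without the control the market clears where 374 - 6P = 3P - 85, i.e. P* = 51 and Q* = 68.
The ceiling of 92 is above the equilibrium price 51, so it is not binding; the market clears at P* = 51, Q* = 68.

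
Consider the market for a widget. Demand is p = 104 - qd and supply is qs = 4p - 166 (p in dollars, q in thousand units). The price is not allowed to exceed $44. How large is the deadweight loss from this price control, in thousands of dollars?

1000

Rearranging demand gives qd = 104 - p. In a free market, 104 - p = 4p - 166 gives the equilibrium p* = 54, q* = 50.
The ceiling of 44 is below the equilibrium price 54, so it binds.
At p = 44: qd = 104 - 44 = 60 and qs = 4·44 - 166 = 10.
Quantity traded falls to 10. At q = 10 the demand price is 104 - 10 = 94 and the supply price is (166 + 10)/4 = 44.
Deadweight loss = ½ · (94 - 44) · (50 - 10) = ½ · 50 · 40 = 1000.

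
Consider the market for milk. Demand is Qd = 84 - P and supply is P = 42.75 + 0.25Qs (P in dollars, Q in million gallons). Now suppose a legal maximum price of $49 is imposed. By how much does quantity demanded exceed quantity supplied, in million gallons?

Rearranging supply gives Qs = 4P - 171. Equilibrium: 84 - P = 4P - 171, so 255 = 5P and P* = 51, Q* = 33.
Because the ceiling (49) lies below the market-clearing price, it is binding.
At P = 49: Qd = 84 - 49 = 35 and Qs = 4·49 - 171 = 25.
Shortage = Qd - Qs = 35 - 25 = 10.

10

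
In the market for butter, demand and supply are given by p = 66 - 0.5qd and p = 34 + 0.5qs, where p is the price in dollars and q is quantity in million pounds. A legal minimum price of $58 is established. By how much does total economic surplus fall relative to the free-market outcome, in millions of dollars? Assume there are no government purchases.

128

Rearranging demand gives qd = 132 - 2p; rearranging supply gives qs = 2p - 68. In a free market, 132 - 2p = 2p - 68 gives the equilibrium p* = 50, q* = 32.
Since 58 > 50, the floor is binding.
At p = 58: qd = 132 - 2·58 = 16 and qs = 2·58 - 68 = 48.
Quantity traded falls to 16. At q = 16 the demand price is (132 - 16)/2 = 58 and the supply price is (68 + 16)/2 = 42.
Deadweight loss = ½ · (58 - 42) · (32 - 16) = ½ · 16 · 16 = 128.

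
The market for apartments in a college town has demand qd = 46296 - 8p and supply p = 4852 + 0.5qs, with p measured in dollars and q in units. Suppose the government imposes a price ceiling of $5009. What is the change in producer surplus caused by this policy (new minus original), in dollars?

-534855

Rearranging supply gives qs = 2p - 9704. Equilibrium: 46296 - 8p = 2p - 9704, so 56000 = 10p and p* = 5600, q* = 1496.
Because the ceiling (5009) lies below the market-clearing price, it is binding.
At p = 5009: qd = 46296 - 8·5009 = 6224 and qs = 2·5009 - 9704 = 314.
Producer surplus without the control is ½ · (5600 - 4852) · 1496 = 559504.
With the ceiling, producers sell 314 units at 5009, so PS = ½ · (5009 - 4852) · 314 = 24649.
Change in producer surplus = 24649 - 559504 = -534855.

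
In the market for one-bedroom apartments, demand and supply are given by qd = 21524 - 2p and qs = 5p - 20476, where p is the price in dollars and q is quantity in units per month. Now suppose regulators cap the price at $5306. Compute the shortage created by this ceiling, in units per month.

Equilibrium: 21524 - 2p = 5p - 20476, so 42000 = 7p and p* = 6000, q* = 9524.
The ceiling of 5306 is below the equilibrium price 6000, so it binds.
At p = 5306: qd = 21524 - 2·5306 = 10912 and qs = 5·5306 - 20476 = 6054.
Shortage = qd - qs = 10912 - 6054 = 4858.

4858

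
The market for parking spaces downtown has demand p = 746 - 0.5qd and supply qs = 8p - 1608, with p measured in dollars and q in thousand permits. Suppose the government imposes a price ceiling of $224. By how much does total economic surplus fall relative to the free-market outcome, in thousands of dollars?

Rearranging demand gives qd = 1492 - 2p. In a free market, 1492 - 2p = 8p - 1608 gives the equilibrium p* = 310, q* = 872.
The ceiling of 224 is below the equilibrium price 310, so it binds.
At p = 224: qd = 1492 - 2·224 = 1044 and qs = 8·224 - 1608 = 184.
Quantity traded falls to 184. At q = 184 the demand price is (1492 - 184)/2 = 654 and the supply price is (1608 + 184)/8 = 224.
Deadweight loss = ½ · (654 - 224) · (872 - 184) = ½ · 430 · 688 = 147920.

147920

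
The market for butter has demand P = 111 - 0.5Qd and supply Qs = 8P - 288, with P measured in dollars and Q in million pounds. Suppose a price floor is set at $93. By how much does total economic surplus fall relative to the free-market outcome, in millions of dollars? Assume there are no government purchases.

Rearranging demand gives Qd = 222 - 2P. Equilibrium: 222 - 2P = 8P - 288, so 510 = 10P and P* = 51, Q* = 120.
Since 93 > 51, the floor is binding.
At P = 93: Qd = 222 - 2·93 = 36 and Qs = 8·93 - 288 = 456.
Quantity traded falls to 36. At Q = 36 the demand price is (222 - 36)/2 = 93 and the supply price is (288 + 36)/8 = 40.5.
Deadweight loss = ½ · (93 - 40.5) · (120 - 36) = ½ · 52.5 · 84 = 2205.

2205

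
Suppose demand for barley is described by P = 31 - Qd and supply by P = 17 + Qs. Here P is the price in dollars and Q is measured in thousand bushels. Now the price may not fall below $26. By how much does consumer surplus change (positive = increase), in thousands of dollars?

Rearranging demand gives Qd = 31 - P; rearranging supply gives Qs = P - 17. Setting quantity demanded equal to quantity supplied, 31 - P = P - 17, gives P* = 24 and Q* = 7.
Because the floor (26) lies above the market-clearing price, it is binding.
At P = 26: Qd = 31 - 26 = 5 and Qs = 26 - 17 = 9.
Consumer surplus without the control is ½ · (31 - 24) · 7 = 24.5.
With the floor, consumers buy 5 units at 26, so CS = ½ · (31 - 26) · 5 = 12.5.
Change in consumer surplus = 12.5 - 24.5 = -12.

-12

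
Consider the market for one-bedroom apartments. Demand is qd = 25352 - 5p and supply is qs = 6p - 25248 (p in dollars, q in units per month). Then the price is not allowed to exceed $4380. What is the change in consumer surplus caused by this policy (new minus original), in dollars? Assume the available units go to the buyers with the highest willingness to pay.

Equilibrium: 25352 - 5p = 6p - 25248, so 50600 = 11p and p* = 4600, q* = 2352.
The ceiling of 4380 is below the equilibrium price 4600, so it binds.
At p = 4380: qd = 25352 - 5·4380 = 3452 and qs = 6·4380 - 25248 = 1032.
Consumer surplus without the control is ½ · (5070.4 - 4600) · 2352 = 553190.4.
With the ceiling, 1032 units are sold at 4380 (assume they go to the highest-value buyers). The demand price at q = 1032 is 4864, so CS = ½ · [(5070.4 - 4380) + (4864 - 4380)] · 1032 = 605990.4.
Change in consumer surplus = 605990.4 - 553190.4 = 52800.

52800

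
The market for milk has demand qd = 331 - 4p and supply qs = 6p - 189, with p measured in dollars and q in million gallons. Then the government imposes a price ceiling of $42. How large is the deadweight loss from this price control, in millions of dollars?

750

In a free market, 331 - 4p = 6p - 189 gives the equilibrium p* = 52, q* = 123.
The ceiling of 42 is below the equilibrium price 52, so it binds.
At p = 42: qd = 331 - 4·42 = 163 and qs = 6·42 - 189 = 63.
Quantity traded falls to 63. At q = 63 the demand price is (331 - 63)/4 = 67 and the supply price is (189 + 63)/6 = 42.
Deadweight loss = ½ · (67 - 42) · (123 - 63) = ½ · 25 · 60 = 750.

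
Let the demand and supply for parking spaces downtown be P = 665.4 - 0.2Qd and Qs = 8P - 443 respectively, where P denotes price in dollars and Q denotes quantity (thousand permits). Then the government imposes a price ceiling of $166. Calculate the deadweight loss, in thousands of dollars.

159910.4

Rearranging demand gives Qd = 3327 - 5P. Setting quantity demanded equal to quantity supplied, 3327 - 5P = 8P - 443, gives P* = 290 and Q* = 1877.
The ceiling of 166 is below the equilibrium price 290, so it binds.
At P = 166: Qd = 3327 - 5·166 = 2497 and Qs = 8·166 - 443 = 885.
Quantity traded falls to 885. At Q = 885 the demand price is (3327 - 885)/5 = 488.4 and the supply price is (443 + 885)/8 = 166.
Deadweight loss = ½ · (488.4 - 166) · (1877 - 885) = ½ · 322.4 · 992 = 159910.4.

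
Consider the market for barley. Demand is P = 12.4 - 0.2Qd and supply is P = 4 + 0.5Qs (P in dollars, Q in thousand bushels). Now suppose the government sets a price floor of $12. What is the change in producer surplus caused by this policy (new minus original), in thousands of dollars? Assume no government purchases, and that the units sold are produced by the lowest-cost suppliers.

Rearranging demand gives Qd = 62 - 5P; rearranging supply gives Qs = 2P - 8. Setting quantity demanded equal to quantity supplied, 62 - 5P = 2P - 8, gives P* = 10 and Q* = 12.
The floor of 12 is above the equilibrium price 10, so it binds.
At P = 12: Qd = 62 - 5·12 = 2 and Qs = 2·12 - 8 = 16.
Producer surplus without the control is ½ · (10 - 4) · 12 = 36.
With the floor, 2 units are sold at 12. The supply price at Q = 2 is 5, so PS = ½ · [(12 - 4) + (12 - 5)] · 2 = 15.
Change in producer surplus = 15 - 36 = -21.

-21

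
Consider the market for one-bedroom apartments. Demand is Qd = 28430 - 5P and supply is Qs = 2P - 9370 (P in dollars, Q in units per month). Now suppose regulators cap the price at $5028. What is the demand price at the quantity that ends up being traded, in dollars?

Without the control the market clears where 28430 - 5P = 2P - 9370, i.e. P* = 5400 and Q* = 1430.
The ceiling of 5028 is below the equilibrium price 5400, so it binds.
At P = 5028: Qd = 28430 - 5·5028 = 3290 and Qs = 2·5028 - 9370 = 686.
Only 686 units reach the market. On the demand curve, the marginal buyer's willingness to pay at Q = 686 is (28430 - 686)/5 = 5548.8.

5548.8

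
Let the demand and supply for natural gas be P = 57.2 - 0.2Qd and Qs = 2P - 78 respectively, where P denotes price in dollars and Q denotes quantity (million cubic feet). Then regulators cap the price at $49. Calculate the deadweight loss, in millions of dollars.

Rearranging demand gives Qd = 286 - 5P. Equilibrium: 286 - 5P = 2P - 78, so 364 = 7P and P* = 52, Q* = 26.
Since 49 < 52, the ceiling is binding.
At P = 49: Qd = 286 - 5·49 = 41 and Qs = 2·49 - 78 = 20.
Quantity traded falls to 20. At Q = 20 the demand price is (286 - 20)/5 = 53.2 and the supply price is (78 + 20)/2 = 49.
Deadweight loss = ½ · (53.2 - 49) · (26 - 20) = ½ · 4.2 · 6 = 12.6.

12.6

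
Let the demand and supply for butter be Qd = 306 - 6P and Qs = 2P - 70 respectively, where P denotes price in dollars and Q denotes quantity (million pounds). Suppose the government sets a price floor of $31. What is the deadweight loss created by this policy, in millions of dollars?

0

Setting quantity demanded equal to quantity supplied, 306 - 6P = 2P - 70, gives P* = 47 and Q* = 24.
The floor of 31 is below the equilibrium price 47, so it is not binding; the market clears at P* = 47, Q* = 24.
Since the control does not bind, no trades are prevented and deadweight loss is zero.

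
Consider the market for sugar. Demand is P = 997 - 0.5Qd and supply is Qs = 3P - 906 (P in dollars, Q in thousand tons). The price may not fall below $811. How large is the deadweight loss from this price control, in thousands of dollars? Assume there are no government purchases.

88935

Rearranging demand gives Qd = 1994 - 2P. Without the control the market clears where 1994 - 2P = 3P - 906, i.e. P* = 580 and Q* = 834.
The floor of 811 is above the equilibrium price 580, so it binds.
At P = 811: Qd = 1994 - 2·811 = 372 and Qs = 3·811 - 906 = 1527.
Quantity traded falls to 372. At Q = 372 the demand price is (1994 - 372)/2 = 811 and the supply price is (906 + 372)/3 = 426.
Deadweight loss = ½ · (811 - 426) · (834 - 372) = ½ · 385 · 462 = 88935.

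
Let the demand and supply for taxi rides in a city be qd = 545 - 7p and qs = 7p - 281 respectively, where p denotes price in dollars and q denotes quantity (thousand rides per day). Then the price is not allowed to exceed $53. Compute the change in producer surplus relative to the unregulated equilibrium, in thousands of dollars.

Without the control the market clears where 545 - 7p = 7p - 281, i.e. p* = 59 and q* = 132.
Since 53 < 59, the ceiling is binding.
At p = 53: qd = 545 - 7·53 = 174 and qs = 7·53 - 281 = 90.
Producer surplus without the control is ½ · (59 - 281/7) · 132 = 8712/7.
With the ceiling, producers sell 90 units at 53, so PS = ½ · (53 - 281/7) · 90 = 4050/7.
Change in producer surplus = 4050/7 - 8712/7 = -666.

-666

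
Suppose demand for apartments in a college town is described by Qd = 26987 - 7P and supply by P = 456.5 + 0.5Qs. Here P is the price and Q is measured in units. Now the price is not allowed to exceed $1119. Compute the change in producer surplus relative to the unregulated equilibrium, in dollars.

Rearranging supply gives Qs = 2P - 913. Without the control the market clears where 26987 - 7P = 2P - 913, i.e. P* = 3100 and Q* = 5287.
The ceiling of 1119 is below the equilibrium price 3100, so it binds.
At P = 1119: Qd = 26987 - 7·1119 = 19154 and Qs = 2·1119 - 913 = 1325.
Producer surplus without the control is ½ · (3100 - 456.5) · 5287 = 6988092.25.
With the ceiling, producers sell 1325 units at 1119, so PS = ½ · (1119 - 456.5) · 1325 = 438906.25.
Change in producer surplus = 438906.25 - 6988092.25 = -6549186.

-6549186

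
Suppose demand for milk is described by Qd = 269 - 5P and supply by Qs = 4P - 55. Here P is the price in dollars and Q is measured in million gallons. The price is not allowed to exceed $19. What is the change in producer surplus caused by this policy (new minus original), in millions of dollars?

-935

Without the control the market clears where 269 - 5P = 4P - 55, i.e. P* = 36 and Q* = 89.
The ceiling of 19 is below the equilibrium price 36, so it binds.
At P = 19: Qd = 269 - 5·19 = 174 and Qs = 4·19 - 55 = 21.
Producer surplus without the control is ½ · (36 - 13.75) · 89 = 990.125.
With the ceiling, producers sell 21 units at 19, so PS = ½ · (19 - 13.75) · 21 = 55.125.
Change in producer surplus = 55.125 - 990.125 = -935.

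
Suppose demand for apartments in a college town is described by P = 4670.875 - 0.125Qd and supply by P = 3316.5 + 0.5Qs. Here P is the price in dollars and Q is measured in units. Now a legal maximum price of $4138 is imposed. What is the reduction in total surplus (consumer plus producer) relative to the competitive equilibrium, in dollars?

Rearranging demand gives Qd = 37367 - 8P; rearranging supply gives Qs = 2P - 6633. Setting quantity demanded equal to quantity supplied, 37367 - 8P = 2P - 6633, gives P* = 4400 and Q* = 2167.
The ceiling of 4138 is below the equilibrium price 4400, so it binds.
At P = 4138: Qd = 37367 - 8·4138 = 4263 and Qs = 2·4138 - 6633 = 1643.
Quantity traded falls to 1643. At Q = 1643 the demand price is (37367 - 1643)/8 = 4465.5 and the supply price is (6633 + 1643)/2 = 4138.
Deadweight loss = ½ · (4465.5 - 4138) · (2167 - 1643) = ½ · 327.5 · 524 = 85805.

85805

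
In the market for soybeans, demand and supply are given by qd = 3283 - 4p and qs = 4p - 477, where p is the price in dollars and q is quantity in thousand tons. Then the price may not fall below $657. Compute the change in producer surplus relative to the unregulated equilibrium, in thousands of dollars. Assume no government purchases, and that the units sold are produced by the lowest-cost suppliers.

52547

Equilibrium: 3283 - 4p = 4p - 477, so 3760 = 8p and p* = 470, q* = 1403.
The floor of 657 is above the equilibrium price 470, so it binds.
At p = 657: qd = 3283 - 4·657 = 655 and qs = 4·657 - 477 = 2151.
Producer surplus without the control is ½ · (470 - 119.25) · 1403 = 246051.125.
With the floor, 655 units are sold at 657. The supply price at q = 655 is 283, so PS = ½ · [(657 - 119.25) + (657 - 283)] · 655 = 298598.125.
Change in producer surplus = 298598.125 - 246051.125 = 52547.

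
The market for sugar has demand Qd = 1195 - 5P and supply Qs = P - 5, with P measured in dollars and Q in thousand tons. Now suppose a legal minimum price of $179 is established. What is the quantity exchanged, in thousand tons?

195

Without the control the market clears where 1195 - 5P = P - 5, i.e. P* = 200 and Q* = 195.
The floor of 179 is below the equilibrium price 200, so it is not binding; the market clears at P* = 200, Q* = 195.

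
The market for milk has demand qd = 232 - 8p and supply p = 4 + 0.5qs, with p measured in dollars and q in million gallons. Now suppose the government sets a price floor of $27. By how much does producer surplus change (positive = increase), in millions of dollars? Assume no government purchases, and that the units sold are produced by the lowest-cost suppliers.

-96

Rearranging supply gives qs = 2p - 8. In a free market, 232 - 8p = 2p - 8 gives the equilibrium p* = 24, q* = 40.
Because the floor (27) lies above the market-clearing price, it is binding.
At p = 27: qd = 232 - 8·27 = 16 and qs = 2·27 - 8 = 46.
Producer surplus without the control is ½ · (24 - 4) · 40 = 400.
With the floor, 16 units are sold at 27. The supply price at q = 16 is 12, so PS = ½ · [(27 - 4) + (27 - 12)] · 16 = 304.
Change in producer surplus = 304 - 400 = -96.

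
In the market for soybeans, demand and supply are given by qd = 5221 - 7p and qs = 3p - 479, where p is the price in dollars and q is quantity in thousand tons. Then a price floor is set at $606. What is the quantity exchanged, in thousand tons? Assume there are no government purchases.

In a free market, 5221 - 7p = 3p - 479 gives the equilibrium p* = 570, q* = 1231.
The floor of 606 is above the equilibrium price 570, so it binds.
At p = 606: qd = 5221 - 7·606 = 979 and qs = 3·606 - 479 = 1339.
The quantity actually transacted is the short side, demand: 979.

979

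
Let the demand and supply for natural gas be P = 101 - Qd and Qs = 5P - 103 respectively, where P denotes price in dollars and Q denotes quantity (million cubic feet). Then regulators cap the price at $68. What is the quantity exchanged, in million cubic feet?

Rearranging demand gives Qd = 101 - P. Setting quantity demanded equal to quantity supplied, 101 - P = 5P - 103, gives P* = 34 and Q* = 67.
Since 68 is above P* = 34, the ceiling does not bind and the free-market outcome prevails.

67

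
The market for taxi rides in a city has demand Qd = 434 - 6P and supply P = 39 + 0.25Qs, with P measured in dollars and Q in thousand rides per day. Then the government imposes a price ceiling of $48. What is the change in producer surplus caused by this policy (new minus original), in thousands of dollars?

-638

Rearranging supply gives Qs = 4P - 156. Equilibrium: 434 - 6P = 4P - 156, so 590 = 10P and P* = 59, Q* = 80.
The ceiling of 48 is below the equilibrium price 59, so it binds.
At P = 48: Qd = 434 - 6·48 = 146 and Qs = 4·48 - 156 = 36.
Producer surplus without the control is ½ · (59 - 39) · 80 = 800.
With the ceiling, producers sell 36 units at 48, so PS = ½ · (48 - 39) · 36 = 162.
Change in producer surplus = 162 - 800 = -638.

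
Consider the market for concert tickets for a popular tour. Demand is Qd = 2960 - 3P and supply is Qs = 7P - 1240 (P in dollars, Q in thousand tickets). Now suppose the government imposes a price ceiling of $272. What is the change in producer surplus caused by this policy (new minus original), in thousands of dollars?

-174936

Without the control the market clears where 2960 - 3P = 7P - 1240, i.e. P* = 420 and Q* = 1700.
Since 272 < 420, the ceiling is binding.
At P = 272: Qd = 2960 - 3·272 = 2144 and Qs = 7·272 - 1240 = 664.
Producer surplus without the control is ½ · (420 - 1240/7) · 1700 = 1445000/7.
With the ceiling, producers sell 664 units at 272, so PS = ½ · (272 - 1240/7) · 664 = 220448/7.
Change in producer surplus = 220448/7 - 1445000/7 = -174936.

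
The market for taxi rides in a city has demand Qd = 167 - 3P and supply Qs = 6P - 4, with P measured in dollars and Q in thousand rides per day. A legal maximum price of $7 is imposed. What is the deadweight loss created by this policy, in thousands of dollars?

1296

In a free market, 167 - 3P = 6P - 4 gives the equilibrium P* = 19, Q* = 110.
Since 7 < 19, the ceiling is binding.
At P = 7: Qd = 167 - 3·7 = 146 and Qs = 6·7 - 4 = 38.
Quantity traded falls to 38. At Q = 38 the demand price is (167 - 38)/3 = 43 and the supply price is (4 + 38)/6 = 7.
Deadweight loss = ½ · (43 - 7) · (110 - 38) = ½ · 36 · 72 = 1296.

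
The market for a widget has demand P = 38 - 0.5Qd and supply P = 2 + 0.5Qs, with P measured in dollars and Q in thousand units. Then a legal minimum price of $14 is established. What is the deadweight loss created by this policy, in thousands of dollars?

0

Rearranging demand gives Qd = 76 - 2P; rearranging supply gives Qs = 2P - 4. Without the control the market clears where 76 - 2P = 2P - 4, i.e. P* = 20 and Q* = 36.
The floor of 14 is below the equilibrium price 20, so it is not binding; the market clears at P* = 20, Q* = 36.
Since the control does not bind, no trades are prevented and deadweight loss is zero.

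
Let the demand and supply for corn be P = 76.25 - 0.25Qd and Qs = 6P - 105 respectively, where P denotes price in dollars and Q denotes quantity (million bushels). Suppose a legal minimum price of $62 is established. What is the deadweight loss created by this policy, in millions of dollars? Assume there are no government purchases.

1470

Rearranging demand gives Qd = 305 - 4P. In a free market, 305 - 4P = 6P - 105 gives the equilibrium P* = 41, Q* = 141.
The floor of 62 is above the equilibrium price 41, so it binds.
At P = 62: Qd = 305 - 4·62 = 57 and Qs = 6·62 - 105 = 267.
Quantity traded falls to 57. At Q = 57 the demand price is (305 - 57)/4 = 62 and the supply price is (105 + 57)/6 = 27.
Deadweight loss = ½ · (62 - 27) · (141 - 57) = ½ · 35 · 84 = 1470.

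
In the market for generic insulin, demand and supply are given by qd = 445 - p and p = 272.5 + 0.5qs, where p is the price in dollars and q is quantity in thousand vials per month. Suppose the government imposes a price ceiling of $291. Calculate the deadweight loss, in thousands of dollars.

4563

Rearranging supply gives qs = 2p - 545. Setting quantity demanded equal to quantity supplied, 445 - p = 2p - 545, gives p* = 330 and q* = 115.
The ceiling of 291 is below the equilibrium price 330, so it binds.
At p = 291: qd = 445 - 291 = 154 and qs = 2·291 - 545 = 37.
Quantity traded falls to 37. At q = 37 the demand price is 445 - 37 = 408 and the supply price is (545 + 37)/2 = 291.
Deadweight loss = ½ · (408 - 291) · (115 - 37) = ½ · 117 · 78 = 4563.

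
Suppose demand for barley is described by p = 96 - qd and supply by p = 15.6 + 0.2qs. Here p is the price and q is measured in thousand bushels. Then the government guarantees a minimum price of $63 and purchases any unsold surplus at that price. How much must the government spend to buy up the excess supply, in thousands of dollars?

12852

Rearranging demand gives qd = 96 - p; rearranging supply gives qs = 5p - 78. In a free market, 96 - p = 5p - 78 gives the equilibrium p* = 29, q* = 67.
Because the floor (63) lies above the market-clearing price, it is binding.
At p = 63: qd = 96 - 63 = 33 and qs = 5·63 - 78 = 237.
Surplus = qs - qd = 204.
Government expenditure = surplus × support price = 204 × 63 = 12852.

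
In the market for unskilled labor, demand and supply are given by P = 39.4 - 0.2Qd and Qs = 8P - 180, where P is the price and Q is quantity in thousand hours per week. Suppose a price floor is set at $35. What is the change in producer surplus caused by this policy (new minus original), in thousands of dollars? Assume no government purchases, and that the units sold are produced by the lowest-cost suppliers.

75.75

Rearranging demand gives Qd = 197 - 5P. Equilibrium: 197 - 5P = 8P - 180, so 377 = 13P and P* = 29, Q* = 52.
Since 35 > 29, the floor is binding.
At P = 35: Qd = 197 - 5·35 = 22 and Qs = 8·35 - 180 = 100.
Producer surplus without the control is ½ · (29 - 22.5) · 52 = 169.
With the floor, 22 units are sold at 35. The supply price at Q = 22 is 25.25, so PS = ½ · [(35 - 22.5) + (35 - 25.25)] · 22 = 244.75.
Change in producer surplus = 244.75 - 169 = 75.75.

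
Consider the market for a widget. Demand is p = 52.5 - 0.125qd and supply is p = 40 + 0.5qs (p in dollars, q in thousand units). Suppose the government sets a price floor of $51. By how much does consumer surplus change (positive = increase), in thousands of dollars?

Rearranging demand gives qd = 420 - 8p; rearranging supply gives qs = 2p - 80. Setting quantity demanded equal to quantity supplied, 420 - 8p = 2p - 80, gives p* = 50 and q* = 20.
Since 51 > 50, the floor is binding.
At p = 51: qd = 420 - 8·51 = 12 and qs = 2·51 - 80 = 22.
Consumer surplus without the control is ½ · (52.5 - 50) · 20 = 25.
With the floor, consumers buy 12 units at 51, so CS = ½ · (52.5 - 51) · 12 = 9.
Change in consumer surplus = 9 - 25 = -16.

-16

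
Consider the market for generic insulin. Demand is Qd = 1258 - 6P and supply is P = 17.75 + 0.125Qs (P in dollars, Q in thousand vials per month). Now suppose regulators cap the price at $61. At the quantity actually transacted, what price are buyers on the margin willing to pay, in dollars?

Rearranging supply gives Qs = 8P - 142. Setting quantity demanded equal to quantity supplied, 1258 - 6P = 8P - 142, gives P* = 100 and Q* = 658.
The ceiling of 61 is below the equilibrium price 100, so it binds.
At P = 61: Qd = 1258 - 6·61 = 892 and Qs = 8·61 - 142 = 346.
Only 346 units reach the market. On the demand curve, the marginal buyer's willingness to pay at Q = 346 is (1258 - 346)/6 = 152.

152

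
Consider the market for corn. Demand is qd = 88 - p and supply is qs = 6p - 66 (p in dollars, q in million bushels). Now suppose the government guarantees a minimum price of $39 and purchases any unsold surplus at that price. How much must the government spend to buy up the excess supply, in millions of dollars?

4641

Equilibrium: 88 - p = 6p - 66, so 154 = 7p and p* = 22, q* = 66.
Since 39 > 22, the floor is binding.
At p = 39: qd = 88 - 39 = 49 and qs = 6·39 - 66 = 168.
Surplus = qs - qd = 119.
Government expenditure = surplus × support price = 119 × 39 = 4641.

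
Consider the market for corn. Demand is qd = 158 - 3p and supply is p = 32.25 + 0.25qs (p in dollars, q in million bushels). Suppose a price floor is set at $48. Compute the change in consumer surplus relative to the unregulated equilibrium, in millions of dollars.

-171.5

Rearranging supply gives qs = 4p - 129. Without the control the market clears where 158 - 3p = 4p - 129, i.e. p* = 41 and q* = 35.
The floor of 48 is above the equilibrium price 41, so it binds.
At p = 48: qd = 158 - 3·48 = 14 and qs = 4·48 - 129 = 63.
Consumer surplus without the control is ½ · (158/3 - 41) · 35 = 1225/6.
With the floor, consumers buy 14 units at 48, so CS = ½ · (158/3 - 48) · 14 = 98/3.
Change in consumer surplus = 98/3 - 1225/6 = -171.5.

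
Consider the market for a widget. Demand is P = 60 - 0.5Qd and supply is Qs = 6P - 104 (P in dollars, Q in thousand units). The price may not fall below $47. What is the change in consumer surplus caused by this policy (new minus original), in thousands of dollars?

Rearranging demand gives Qd = 120 - 2P. Without the control the market clears where 120 - 2P = 6P - 104, i.e. P* = 28 and Q* = 64.
Because the floor (47) lies above the market-clearing price, it is binding.
At P = 47: Qd = 120 - 2·47 = 26 and Qs = 6·47 - 104 = 178.
Consumer surplus without the control is ½ · (60 - 28) · 64 = 1024.
With the floor, consumers buy 26 units at 47, so CS = ½ · (60 - 47) · 26 = 169.
Change in consumer surplus = 169 - 1024 = -855.

-855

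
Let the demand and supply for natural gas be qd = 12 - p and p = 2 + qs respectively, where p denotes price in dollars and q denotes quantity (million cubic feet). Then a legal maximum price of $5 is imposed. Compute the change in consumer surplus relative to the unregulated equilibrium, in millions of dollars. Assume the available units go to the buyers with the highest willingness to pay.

4

Rearranging supply gives qs = p - 2. Equilibrium: 12 - p = p - 2, so 14 = 2p and p* = 7, q* = 5.
The ceiling of 5 is below the equilibrium price 7, so it binds.
At p = 5: qd = 12 - 5 = 7 and qs = 5 - 2 = 3.
Consumer surplus without the control is ½ · (12 - 7) · 5 = 12.5.
With the ceiling, 3 units are sold at 5 (assume they go to the highest-value buyers). The demand price at q = 3 is 9, so CS = ½ · [(12 - 5) + (9 - 5)] · 3 = 16.5.
Change in consumer surplus = 16.5 - 12.5 = 4.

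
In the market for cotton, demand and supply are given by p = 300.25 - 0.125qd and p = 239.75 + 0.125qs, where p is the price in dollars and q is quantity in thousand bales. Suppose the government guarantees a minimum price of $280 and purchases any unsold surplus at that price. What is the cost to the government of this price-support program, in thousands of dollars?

Rearranging demand gives qd = 2402 - 8p; rearranging supply gives qs = 8p - 1918. Equilibrium: 2402 - 8p = 8p - 1918, so 4320 = 16p and p* = 270, q* = 242.
Since 280 > 270, the floor is binding.
At p = 280: qd = 2402 - 8·280 = 162 and qs = 8·280 - 1918 = 322.
Surplus = qs - qd = 160.
Government expenditure = surplus × support price = 160 × 280 = 44800.

44800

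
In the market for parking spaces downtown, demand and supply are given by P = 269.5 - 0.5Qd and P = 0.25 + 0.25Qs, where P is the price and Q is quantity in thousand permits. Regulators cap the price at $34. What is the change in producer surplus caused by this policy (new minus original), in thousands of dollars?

Rearranging demand gives Qd = 539 - 2P; rearranging supply gives Qs = 4P - 1. Setting quantity demanded equal to quantity supplied, 539 - 2P = 4P - 1, gives P* = 90 and Q* = 359.
The ceiling of 34 is below the equilibrium price 90, so it binds.
At P = 34: Qd = 539 - 2·34 = 471 and Qs = 4·34 - 1 = 135.
Producer surplus without the control is ½ · (90 - 0.25) · 359 = 16110.125.
With the ceiling, producers sell 135 units at 34, so PS = ½ · (34 - 0.25) · 135 = 2278.125.
Change in producer surplus = 2278.125 - 16110.125 = -13832.

-13832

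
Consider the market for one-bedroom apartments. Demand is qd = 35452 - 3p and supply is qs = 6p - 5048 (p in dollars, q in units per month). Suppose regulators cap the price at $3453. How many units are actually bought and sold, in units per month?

15670

Setting quantity demanded equal to quantity supplied, 35452 - 3p = 6p - 5048, gives p* = 4500 and q* = 21952.
Since 3453 < 4500, the ceiling is binding.
At p = 3453: qd = 35452 - 3·3453 = 25093 and qs = 6·3453 - 5048 = 15670.
The quantity actually transacted is the short side, supply: 15670.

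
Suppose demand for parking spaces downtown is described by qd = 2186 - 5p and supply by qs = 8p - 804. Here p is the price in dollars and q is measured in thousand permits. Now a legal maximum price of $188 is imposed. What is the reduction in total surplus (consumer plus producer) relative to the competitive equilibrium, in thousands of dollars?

Without the control the market clears where 2186 - 5p = 8p - 804, i.e. p* = 230 and q* = 1036.
Because the ceiling (188) lies below the market-clearing price, it is binding.
At p = 188: qd = 2186 - 5·188 = 1246 and qs = 8·188 - 804 = 700.
Quantity traded falls to 700. At q = 700 the demand price is (2186 - 700)/5 = 297.2 and the supply price is (804 + 700)/8 = 188.
Deadweight loss = ½ · (297.2 - 188) · (1036 - 700) = ½ · 109.2 · 336 = 18345.6.

18345.6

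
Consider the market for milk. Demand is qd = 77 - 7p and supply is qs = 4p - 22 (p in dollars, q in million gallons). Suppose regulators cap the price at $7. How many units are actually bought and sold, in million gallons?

6

Without the control the market clears where 77 - 7p = 4p - 22, i.e. p* = 9 and q* = 14.
The ceiling of 7 is below the equilibrium price 9, so it binds.
At p = 7: qd = 77 - 7·7 = 28 and qs = 4·7 - 22 = 6.
The quantity actually transacted is the short side, supply: 6.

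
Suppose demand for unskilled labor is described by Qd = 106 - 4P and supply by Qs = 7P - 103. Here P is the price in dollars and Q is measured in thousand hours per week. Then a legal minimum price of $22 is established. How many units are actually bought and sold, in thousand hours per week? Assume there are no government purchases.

Equilibrium: 106 - 4P = 7P - 103, so 209 = 11P and P* = 19, Q* = 30.
Since 22 > 19, the floor is binding.
At P = 22: Qd = 106 - 4·22 = 18 and Qs = 7·22 - 103 = 51.
The quantity actually transacted is the short side, demand: 18.

18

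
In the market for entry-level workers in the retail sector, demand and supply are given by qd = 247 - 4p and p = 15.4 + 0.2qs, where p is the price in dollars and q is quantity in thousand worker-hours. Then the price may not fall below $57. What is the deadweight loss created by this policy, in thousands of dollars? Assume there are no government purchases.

1587.6

Rearranging supply gives qs = 5p - 77. Without the control the market clears where 247 - 4p = 5p - 77, i.e. p* = 36 and q* = 103.
Because the floor (57) lies above the market-clearing price, it is binding.
At p = 57: qd = 247 - 4·57 = 19 and qs = 5·57 - 77 = 208.
Quantity traded falls to 19. At q = 19 the demand price is (247 - 19)/4 = 57 and the supply price is (77 + 19)/5 = 19.2.
Deadweight loss = ½ · (57 - 19.2) · (103 - 19) = ½ · 37.8 · 84 = 1587.6.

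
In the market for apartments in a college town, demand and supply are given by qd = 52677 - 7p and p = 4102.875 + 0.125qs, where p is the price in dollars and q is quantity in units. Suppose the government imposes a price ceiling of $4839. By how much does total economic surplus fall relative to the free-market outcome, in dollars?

Rearranging supply gives qs = 8p - 32823. Equilibrium: 52677 - 7p = 8p - 32823, so 85500 = 15p and p* = 5700, q* = 12777.
Since 4839 < 5700, the ceiling is binding.
At p = 4839: qd = 52677 - 7·4839 = 18804 and qs = 8·4839 - 32823 = 5889.
Quantity traded falls to 5889. At q = 5889 the demand price is (52677 - 5889)/7 = 6684 and the supply price is (32823 + 5889)/8 = 4839.
Deadweight loss = ½ · (6684 - 4839) · (12777 - 5889) = ½ · 1845 · 6888 = 6354180.

6354180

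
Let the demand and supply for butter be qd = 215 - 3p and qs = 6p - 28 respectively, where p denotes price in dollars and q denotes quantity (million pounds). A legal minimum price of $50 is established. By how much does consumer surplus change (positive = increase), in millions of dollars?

In a free market, 215 - 3p = 6p - 28 gives the equilibrium p* = 27, q* = 134.
Because the floor (50) lies above the market-clearing price, it is binding.
At p = 50: qd = 215 - 3·50 = 65 and qs = 6·50 - 28 = 272.
Consumer surplus without the control is ½ · (215/3 - 27) · 134 = 8978/3.
With the floor, consumers buy 65 units at 50, so CS = ½ · (215/3 - 50) · 65 = 4225/6.
Change in consumer surplus = 4225/6 - 8978/3 = -2288.5.

-2288.5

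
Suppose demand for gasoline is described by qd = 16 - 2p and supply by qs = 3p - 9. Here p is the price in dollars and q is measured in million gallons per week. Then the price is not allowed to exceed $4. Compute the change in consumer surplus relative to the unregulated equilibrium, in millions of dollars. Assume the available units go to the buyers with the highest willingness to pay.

Setting quantity demanded equal to quantity supplied, 16 - 2p = 3p - 9, gives p* = 5 and q* = 6.
The ceiling of 4 is below the equilibrium price 5, so it binds.
At p = 4: qd = 16 - 2·4 = 8 and qs = 3·4 - 9 = 3.
Consumer surplus without the control is ½ · (8 - 5) · 6 = 9.
With the ceiling, 3 units are sold at 4 (assume they go to the highest-value buyers). The demand price at q = 3 is 6.5, so CS = ½ · [(8 - 4) + (6.5 - 4)] · 3 = 9.75.
Change in consumer surplus = 9.75 - 9 = 0.75.

0.75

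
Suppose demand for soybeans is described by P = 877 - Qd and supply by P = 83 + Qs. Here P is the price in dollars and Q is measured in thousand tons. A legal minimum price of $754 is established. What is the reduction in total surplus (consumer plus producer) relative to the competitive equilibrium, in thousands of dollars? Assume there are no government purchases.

75076

Rearranging demand gives Qd = 877 - P; rearranging supply gives Qs = P - 83. Equilibrium: 877 - P = P - 83, so 960 = 2P and P* = 480, Q* = 397.
The floor of 754 is above the equilibrium price 480, so it binds.
At P = 754: Qd = 877 - 754 = 123 and Qs = 754 - 83 = 671.
Quantity traded falls to 123. At Q = 123 the demand price is 877 - 123 = 754 and the supply price is 83 + 123 = 206.
Deadweight loss = ½ · (754 - 206) · (397 - 123) = ½ · 548 · 274 = 75076.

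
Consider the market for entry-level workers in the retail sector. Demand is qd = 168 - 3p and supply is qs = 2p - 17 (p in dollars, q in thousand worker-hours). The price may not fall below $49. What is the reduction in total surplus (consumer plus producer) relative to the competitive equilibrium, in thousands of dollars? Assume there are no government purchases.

Setting quantity demanded equal to quantity supplied, 168 - 3p = 2p - 17, gives p* = 37 and q* = 57.
Because the floor (49) lies above the market-clearing price, it is binding.
At p = 49: qd = 168 - 3·49 = 21 and qs = 2·49 - 17 = 81.
Quantity traded falls to 21. At q = 21 the demand price is (168 - 21)/3 = 49 and the supply price is (17 + 21)/2 = 19.
Deadweight loss = ½ · (49 - 19) · (57 - 21) = ½ · 30 · 36 = 540.

540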